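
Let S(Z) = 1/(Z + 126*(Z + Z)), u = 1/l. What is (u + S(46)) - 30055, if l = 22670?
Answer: -1982378651498/65958365 ≈ -30055.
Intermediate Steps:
u = 1/22670 ≈ 4.4111e-5
S(Z) = 1/(253*Z) (S(Z) = 1/(Z + 126*(2*Z)) = 1/(Z + 252*Z) = 1/(253*Z))
(u + S(46)) - 30055 = (1/22670 + (1/253)/46) - 30055 = (1/22670 + (1/253)*(1/46)) - 30055 = (1/22670 + 1/11638) - 30055 = 8577/65958365 - 30055 = -1982378651498/65958365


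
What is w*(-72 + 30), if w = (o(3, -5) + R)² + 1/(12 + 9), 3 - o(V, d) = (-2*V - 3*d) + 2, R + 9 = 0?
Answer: -12140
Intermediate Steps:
R = -9 (R = -9 + 0 = -9)
o(V, d) = 1 + 2*V + 3*d (o(V, d) = 3 - ((-2*V - 3*d) + 2) = 3 - ((-3*d - 2*V) + 2) = 3 - (2 - 3*d - 2*V) = 3 + (-2 + 2*V + 3*d) = 1 + 2*V + 3*d)
w = 6070/21 (w = ((1 + 2*3 + 3*(-5)) - 9)² + 1/(12 + 9) = ((1 + 6 - 15) - 9)² + 1/21 = (-8 - 9)² + 1/21 = (-17)² + 1/21 = 289 + 1/21 = 6070/21 ≈ 289.05)
w*(-72 + 30) = 6070*(-72 + 30)/21 = (6070/21)*(-42) = -12140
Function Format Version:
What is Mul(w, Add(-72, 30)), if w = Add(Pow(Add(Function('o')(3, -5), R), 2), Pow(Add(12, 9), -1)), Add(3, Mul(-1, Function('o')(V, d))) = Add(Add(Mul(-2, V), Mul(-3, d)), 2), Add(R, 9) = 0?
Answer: -12140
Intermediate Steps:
R = -9 (R = Add(-9, 0) = -9)
Function('o')(V, d) = Add(1, Mul(2, V), Mul(3, d)) (Function('o')(V, d) = Add(3, Mul(-1, Add(Add(Mul(-2, V), Mul(-3, d)), 2))) = Add(3, Mul(-1, Add(Add(Mul(-3, d), Mul(-2, V)), 2))) = Add(3, Mul(-1, Add(2, Mul(-3, d), Mul(-2, V)))) = Add(3, Add(-2, Mul(2, V), Mul(3, d))) = Add(1, Mul(2, V), Mul(3, d)))
w = Rational(6070, 21) (w = Add(Pow(Add(Add(1, Mul(2, 3), Mul(3, -5)), -9), 2), Pow(Add(12, 9), -1)) = Add(Pow(Add(Add(1, 6, -15), -9), 2), Pow(21, -1)) = Add(Pow(Add(-8, -9), 2), Rational(1, 21)) = Add(Pow(-17, 2), Rational(1, 21)) = Add(289, Rational(1, 21)) = Rational(6070, 21) ≈ 289.05)
Mul(w, Add(-72, 30)) = Mul(Rational(6070, 21), Add(-72, 30)) = Mul(Rational(6070, 21), -42) = -12140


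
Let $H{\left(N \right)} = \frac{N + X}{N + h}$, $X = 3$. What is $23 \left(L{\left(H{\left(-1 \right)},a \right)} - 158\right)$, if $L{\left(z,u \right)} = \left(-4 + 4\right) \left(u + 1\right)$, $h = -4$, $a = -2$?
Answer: $-3634$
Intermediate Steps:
$H{\left(N \right)} = \frac{3 + N}{-4 + N}$ ($H{\left(N \right)} = \frac{N + 3}{N - 4} = \frac{3 + N}{-4 + N}$)
$L{\left(z,u \right)} = 0$ ($L{\left(z,u \right)} = 0 \left(1 + u\right) = 0$)
$23 \left(L{\left(H{\left(-1 \right)},a \right)} - 158\right) = 23 \left(0 - 158\right) = 23 \left(-158\right) = -3634$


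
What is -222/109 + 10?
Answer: 868/109 ≈ 7.9633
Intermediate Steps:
-222/109 + 10 = 868/109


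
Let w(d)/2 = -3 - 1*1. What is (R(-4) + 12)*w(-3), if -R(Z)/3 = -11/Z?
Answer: -30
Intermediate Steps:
R(Z) = 33/Z (R(Z) = -(-33)/Z = 33/Z)
w(d) = -8 (w(d) = 2*(-3 - 1*1) = 2*(-3 - 1) = 2*(-4) = -8)
(R(-4) + 12)*w(-3) = (33/(-4) + 12)*(-8) = (33*(-1/4) + 12)*(-8) = (-33/4 + 12)*(-8) = (15/4)*(-8) = -30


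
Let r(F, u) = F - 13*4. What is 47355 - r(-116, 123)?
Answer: 47523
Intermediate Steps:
r(F, u) = -52 + F (r(F, u) = F - 52 = -52 + F)
47355 - r(-116, 123) = 47355 - (-52 - 116) = 47355 - 1*(-168) = 47355 + 168 = 47523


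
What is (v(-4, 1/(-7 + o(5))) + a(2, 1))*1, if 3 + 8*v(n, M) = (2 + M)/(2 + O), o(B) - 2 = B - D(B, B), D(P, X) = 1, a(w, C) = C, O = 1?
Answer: 2/3 ≈ 0.66667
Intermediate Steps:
o(B) = 1 + B (o(B) = 2 + (B - 1*1) = 2 + (B - 1) = 2 + (-1 + B) = 1 + B)
v(n, M) = -7/24 + M/24 (v(n, M) = -3/8 + ((2 + M)/(2 + 1))/8 = -3/8 + ((2 + M)/3)/8 = -3/8 + ((2 + M)*(1/3))/8 = -3/8 + (2/3 + M/3)/8 = -3/8 + (1/12 + M/24) = -7/24 + M/24)
(v(-4, 1/(-7 + o(5))) + a(2, 1))*1 = ((-7/24 + 1/(24*(-7 + (1 + 5)))) + 1)*1 = ((-7/24 + 1/(24*(-7 + 6))) + 1)*1 = ((-7/24 + (1/24)/(-1)) + 1)*1 = ((-7/24 + (1/24)*(-1)) + 1)*1 = ((-7/24 - 1/24) + 1)*1 = (-1/3 + 1)*1 = (2/3)*1 = 2/3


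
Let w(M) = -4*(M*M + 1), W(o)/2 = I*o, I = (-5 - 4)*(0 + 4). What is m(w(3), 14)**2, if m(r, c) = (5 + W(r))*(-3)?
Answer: 74909025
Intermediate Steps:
I = -36 (I = -9*4 = -36)
W(o) = -72*o (W(o) = 2*(-36*o) = -72*o)
w(M) = -4 - 4*M**2 (w(M) = -4*(M**2 + 1) = -4*(1 + M**2) = -4 - 4*M**2)
m(r, c) = -15 + 216*r (m(r, c) = (5 - 72*r)*(-3) = -15 + 216*r)
m(w(3), 14)**2 = (-15 + 216*(-4 - 4*3**2))**2 = (-15 + 216*(-4 - 4*9))**2 = (-15 + 216*(-4 - 36))**2 = (-15 + 216*(-40))**2 = (-15 - 8640)**2 = (-8655)**2 = 74909025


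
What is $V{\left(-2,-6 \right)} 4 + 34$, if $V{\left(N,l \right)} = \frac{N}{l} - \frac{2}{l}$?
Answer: $\frac{110}{3} \approx 36.667$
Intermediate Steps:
$V{\left(N,l \right)} = - \frac{2}{l} + \frac{N}{l}$
$V{\left(-2,-6 \right)} 4 + 34 = \frac{-2 - 2}{-6} \cdot 4 + 34 = \left(- \frac{1}{6}\right) \left(-4\right) 4 + 34 = \frac{2}{3} \cdot 4 + 34 = \frac{8}{3} + 34 = \frac{110}{3}$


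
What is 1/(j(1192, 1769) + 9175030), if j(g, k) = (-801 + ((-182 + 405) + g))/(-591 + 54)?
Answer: 537/4926990496 ≈ 1.0899e-7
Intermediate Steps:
j(g, k) = 578/537 - g/537 (j(g, k) = (-801 + (223 + g))/(-537) = (-578 + g)*(-1/537) = 578/537 - g/537)
1/(j(1192, 1769) + 9175030) = 1/((578/537 - 1/537*1192) + 9175030) = 1/((578/537 - 1192/537) + 9175030) = 1/(-614/537 + 9175030) = 1/(4926990496/537) = 537/4926990496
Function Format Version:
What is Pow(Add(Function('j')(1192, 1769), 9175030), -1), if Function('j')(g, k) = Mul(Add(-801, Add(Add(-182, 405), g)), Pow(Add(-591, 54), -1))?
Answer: Rational(537, 4926990496) ≈ 1.0899e-7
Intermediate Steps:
Function('j')(g, k) = Add(Rational(578, 537), Mul(Rational(-1, 537), g)) (Function('j')(g, k) = Mul(Add(-801, Add(223, g)), Pow(-537, -1)) = Mul(Add(-578, g), Rational(-1, 537)) = Add(Rational(578, 537), Mul(Rational(-1, 537), g)))
Pow(Add(Function('j')(1192, 1769), 9175030), -1) = Pow(Add(Add(Rational(578, 537), Mul(Rational(-1, 537), 1192)), 9175030), -1) = Pow(Add(Add(Rational(578, 537), Rational(-1192, 537)), 9175030), -1) = Pow(Add(Rational(-614, 537), 9175030), -1) = Pow(Rational(4926990496, 537), -1) = Rational(537, 4926990496)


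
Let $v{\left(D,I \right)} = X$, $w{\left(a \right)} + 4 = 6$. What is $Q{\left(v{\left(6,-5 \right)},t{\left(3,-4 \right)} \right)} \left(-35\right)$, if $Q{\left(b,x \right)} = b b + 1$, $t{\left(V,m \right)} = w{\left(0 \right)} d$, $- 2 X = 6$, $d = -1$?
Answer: $-350$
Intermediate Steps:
$w{\left(a \right)} = 2$ ($w{\left(a \right)} = -4 + 6 = 2$)
$X = -3$ ($X = \left(- \frac{1}{2}\right) 6 = -3$)
$v{\left(D,I \right)} = -3$
$t{\left(V,m \right)} = -2$ ($t{\left(V,m \right)} = 2 \left(-1\right) = -2$)
$Q{\left(b,x \right)} = 1 + b^{2}$ ($Q{\left(b,x \right)} = b^{2} + 1 = 1 + b^{2}$)
$Q{\left(v{\left(6,-5 \right)},t{\left(3,-4 \right)} \right)} \left(-35\right) = \left(1 + \left(-3\right)^{2}\right) \left(-35\right) = \left(1 + 9\right) \left(-35\right) = 10 \left(-35\right) = -350$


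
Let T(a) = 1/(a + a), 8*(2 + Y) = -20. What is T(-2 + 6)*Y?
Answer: -9/16 ≈ -0.56250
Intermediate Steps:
Y = -9/2 (Y = -2 + (1/8)*(-20) = -2 - 5/2 = -9/2 ≈ -4.5000)
T(a) = 1/(2*a)
T(-2 + 6)*Y = (1/(2*(-2 + 6)))*(-9/2) = ((1/2)/4)*(-9/2) = ((1/2)*(1/4))*(-9/2) = (1/8)*(-9/2) = -9/16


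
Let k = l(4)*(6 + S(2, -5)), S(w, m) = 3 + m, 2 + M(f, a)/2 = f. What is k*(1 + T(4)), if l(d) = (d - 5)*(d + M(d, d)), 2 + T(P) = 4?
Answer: -96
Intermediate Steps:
T(P) = 2 (T(P) = -2 + 4 = 2)
M(f, a) = -4 + 2*f
l(d) = (-5 + d)*(-4 + 3*d) (l(d) = (d - 5)*(d + (-4 + 2*d)) = (-5 + d)*(-4 + 3*d))
k = -32 (k = (20 - 19*4 + 3*4²)*(6 + (3 - 5)) = (20 - 76 + 3*16)*(6 - 2) = (20 - 76 + 48)*4 = -8*4 = -32)
k*(1 + T(4)) = -32*(1 + 2) = -32*3 = -96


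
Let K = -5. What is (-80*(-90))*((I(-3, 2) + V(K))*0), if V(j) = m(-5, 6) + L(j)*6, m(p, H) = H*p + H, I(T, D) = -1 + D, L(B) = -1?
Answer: 0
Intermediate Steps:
m(p, H) = H + H*p
V(j) = -30 (V(j) = 6*(1 - 5) - 1*6 = 6*(-4) - 6 = -24 - 6 = -30)
(-80*(-90))*((I(-3, 2) + V(K))*0) = (-80*(-90))*(((-1 + 2) - 30)*0) = 7200*((1 - 30)*0) = 7200*(-29*0) = 7200*0 = 0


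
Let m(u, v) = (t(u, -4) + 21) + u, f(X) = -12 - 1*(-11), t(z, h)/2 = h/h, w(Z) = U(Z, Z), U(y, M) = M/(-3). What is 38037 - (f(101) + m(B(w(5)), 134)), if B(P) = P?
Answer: 114050/3 ≈ 38017.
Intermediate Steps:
U(y, M) = -M/3 (U(y, M) = M*(-⅓) = -M/3)
w(Z) = -Z/3
t(z, h) = 2 (t(z, h) = 2*(h/h) = 2*1 = 2)
f(X) = -1 (f(X) = -12 + 11 = -1)
m(u, v) = 23 + u (m(u, v) = (2 + 21) + u = 23 + u)
38037 - (f(101) + m(B(w(5)), 134)) = 38037 - (-1 + (23 - ⅓*5)) = 38037 - (-1 + (23 - 5/3)) = 38037 - (-1 + 64/3) = 38037 - 1*61/3 = 38037 - 61/3 = 114050/3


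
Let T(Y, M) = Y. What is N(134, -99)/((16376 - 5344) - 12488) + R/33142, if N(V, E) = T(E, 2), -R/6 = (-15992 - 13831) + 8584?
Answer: 94412481/24127376 ≈ 3.9131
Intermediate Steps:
R = 127434 (R = -6*((-15992 - 13831) + 8584) = -6*(-29823 + 8584) = -6*(-21239) = 127434)
N(V, E) = E
N(134, -99)/((16376 - 5344) - 12488) + R/33142 = -99/((16376 - 5344) - 12488) + 127434/33142 = -99/(11032 - 12488) + 127434*(1/33142) = -99/(-1456) + 63717/16571 = -99*(-1/1456) + 63717/16571 = 99/1456 + 63717/16571 = 94412481/24127376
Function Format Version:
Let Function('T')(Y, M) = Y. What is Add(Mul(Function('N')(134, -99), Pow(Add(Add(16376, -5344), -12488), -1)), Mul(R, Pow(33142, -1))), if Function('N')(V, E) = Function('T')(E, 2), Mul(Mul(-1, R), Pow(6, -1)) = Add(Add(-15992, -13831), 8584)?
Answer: Rational(94412481, 24127376) ≈ 3.9131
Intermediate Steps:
R = 127434 (R = Mul(-6, Add(Add(-15992, -13831), 8584)) = Mul(-6, Add(-29823, 8584)) = Mul(-6, -21239) = 127434)
Function('N')(V, E) = E
Add(Mul(Function('N')(134, -99), Pow(Add(Add(16376, -5344), -12488), -1)), Mul(R, Pow(33142, -1))) = Add(Mul(-99, Pow(Add(Add(16376, -5344), -12488), -1)), Mul(127434, Pow(33142, -1))) = Add(Mul(-99, Pow(Add(11032, -12488), -1)), Mul(127434, Rational(1, 33142))) = Add(Mul(-99, Pow(-1456, -1)), Rational(63717, 16571)) = Add(Mul(-99, Rational(-1, 1456)), Rational(63717, 16571)) = Add(Rational(99, 1456), Rational(63717, 16571)) = Rational(94412481, 24127376)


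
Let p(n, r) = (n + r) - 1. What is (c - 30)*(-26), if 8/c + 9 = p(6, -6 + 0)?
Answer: 4004/5 ≈ 800.80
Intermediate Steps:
p(n, r) = -1 + n + r
c = -4/5 (c = 8/(-9 + (-1 + 6 + (-6 + 0))) = 8/(-9 + (-1 + 6 - 6)) = 8/(-9 - 1) = 8/(-10) = 8*(-1/10) = -4/5 ≈ -0.80000)
(c - 30)*(-26) = (-4/5 - 30)*(-26) = -154/5*(-26) = 4004/5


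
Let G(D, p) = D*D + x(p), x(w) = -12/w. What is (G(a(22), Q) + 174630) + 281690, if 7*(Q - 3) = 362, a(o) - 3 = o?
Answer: 175009851/383 ≈ 4.5695e+5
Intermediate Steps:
a(o) = 3 + o
Q = 383/7 (Q = 3 + (⅐)*362 = 3 + 362/7 = 383/7 ≈ 54.714)
G(D, p) = D² - 12/p (G(D, p) = D*D - 12/p = D² - 12/p)
(G(a(22), Q) + 174630) + 281690 = (((3 + 22)² - 12/383/7) + 174630) + 281690 = ((25² - 12*7/383) + 174630) + 281690 = ((625 - 84/383) + 174630) + 281690 = (239291/383 + 174630) + 281690 = 67122581/383 + 281690 = 175009851/383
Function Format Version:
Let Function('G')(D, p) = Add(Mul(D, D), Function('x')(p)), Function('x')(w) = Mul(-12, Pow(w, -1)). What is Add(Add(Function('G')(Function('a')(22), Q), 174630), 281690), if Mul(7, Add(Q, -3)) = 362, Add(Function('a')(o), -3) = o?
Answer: Rational(175009851, 383) ≈ 4.5695e+5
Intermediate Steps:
Function('a')(o) = Add(3, o)
Q = Rational(383, 7) (Q = Add(3, Mul(Rational(1, 7), 362)) = Add(3, Rational(362, 7)) = Rational(383, 7) ≈ 54.714)
Function('G')(D, p) = Add(Pow(D, 2), Mul(-12, Pow(p, -1))) (Function('G')(D, p) = Add(Mul(D, D), Mul(-12, Pow(p, -1))) = Add(Pow(D, 2), Mul(-12, Pow(p, -1))))
Add(Add(Function('G')(Function('a')(22), Q), 174630), 281690) = Add(Add(Add(Pow(Add(3, 22), 2), Mul(-12, Pow(Rational(383, 7), -1))), 174630), 281690) = Add(Add(Add(Pow(25, 2), Mul(-12, Rational(7, 383))), 174630), 281690) = Add(Add(Add(625, Rational(-84, 383)), 174630), 281690) = Add(Add(Rational(239291, 383), 174630), 281690) = Add(Rational(67122581, 383), 281690) = Rational(175009851, 383)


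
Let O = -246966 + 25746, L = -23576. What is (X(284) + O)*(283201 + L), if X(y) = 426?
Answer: -57323642250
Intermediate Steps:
O = -221220
(X(284) + O)*(283201 + L) = (426 - 221220)*(283201 - 23576) = -220794*259625 = -57323642250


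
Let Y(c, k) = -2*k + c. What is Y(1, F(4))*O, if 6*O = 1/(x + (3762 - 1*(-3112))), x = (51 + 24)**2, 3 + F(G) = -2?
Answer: 11/74994 ≈ 0.00014668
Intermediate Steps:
F(G) = -5 (F(G) = -3 - 2 = -5)
Y(c, k) = c - 2*k
x = 5625 (x = 75**2 = 5625)
O = 1/74994 (O = 1/(6*(5625 + (3762 - 1*(-3112)))) = 1/(6*(5625 + (3762 + 3112))) = 1/(6*(5625 + 6874)) = (1/6)/12499 = (1/6)*(1/12499) = 1/74994 ≈ 1.3334e-5)
Y(1, F(4))*O = (1 - 2*(-5))*(1/74994) = (1 + 10)*(1/74994) = 11*(1/74994) = 11/74994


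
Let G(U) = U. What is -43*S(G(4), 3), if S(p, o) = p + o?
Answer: -301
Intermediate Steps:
S(p, o) = o + p
-43*S(G(4), 3) = -43*(3 + 4) = -43*7 = -301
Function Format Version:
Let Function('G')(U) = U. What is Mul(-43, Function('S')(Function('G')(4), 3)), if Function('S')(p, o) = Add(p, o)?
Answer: -301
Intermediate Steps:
Function('S')(p, o) = Add(o, p)
Mul(-43, Function('S')(Function('G')(4), 3)) = Mul(-43, Add(3, 4)) = Mul(-43, 7) = -301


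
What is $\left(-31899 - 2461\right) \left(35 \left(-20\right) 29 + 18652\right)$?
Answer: $56625280$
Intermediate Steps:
$\left(-31899 - 2461\right) \left(35 \left(-20\right) 29 + 18652\right) = - 34360 \left(\left(-700\right) 29 + 18652\right) = - 34360 \left(-20300 + 18652\right) = \left(-34360\right) \left(-1648\right) = 56625280$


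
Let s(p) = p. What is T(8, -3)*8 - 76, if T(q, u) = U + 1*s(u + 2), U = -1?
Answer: -92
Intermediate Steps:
T(q, u) = 1 + u (T(q, u) = -1 + 1*(u + 2) = -1 + 1*(2 + u) = -1 + (2 + u) = 1 + u)
T(8, -3)*8 - 76 = (1 - 3)*8 - 76 = -2*8 - 76 = -16 - 76 = -92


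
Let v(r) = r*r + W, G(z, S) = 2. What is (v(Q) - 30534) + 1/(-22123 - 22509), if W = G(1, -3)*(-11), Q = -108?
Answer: -843187745/44632 ≈ -18892.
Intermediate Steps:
W = -22 (W = 2*(-11) = -22)
v(r) = -22 + r**2 (v(r) = r*r - 22 = r**2 - 22 = -22 + r**2)
(v(Q) - 30534) + 1/(-22123 - 22509) = ((-22 + (-108)**2) - 30534) + 1/(-22123 - 22509) = ((-22 + 11664) - 30534) + 1/(-44632) = (11642 - 30534) - 1/44632 = -18892 - 1/44632 = -843187745/44632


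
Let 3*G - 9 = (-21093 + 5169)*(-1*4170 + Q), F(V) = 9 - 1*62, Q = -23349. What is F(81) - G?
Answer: -146070908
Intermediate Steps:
F(V) = -53 (F(V) = 9 - 62 = -53)
G = 146070855 (G = 3 + ((-21093 + 5169)*(-1*4170 - 23349))/3 = 3 + (-15924*(-4170 - 23349))/3 = 3 + (-15924*(-27519))/3 = 3 + (⅓)*438212556 = 3 + 146070852 = 146070855)
F(81) - G = -53 - 1*146070855 = -53 - 146070855 = -146070908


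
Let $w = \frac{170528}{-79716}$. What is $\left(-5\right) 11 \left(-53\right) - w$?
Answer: $\frac{796379}{273} \approx 2917.1$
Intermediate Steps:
$w = - \frac{584}{273}$ ($w = 170528 \left(- \frac{1}{79716}\right) = - \frac{584}{273} \approx -2.1392$)
$\left(-5\right) 11 \left(-53\right) - w = \left(-5\right) 11 \left(-53\right) - - \frac{584}{273} = \left(-55\right) \left(-53\right) + \frac{584}{273} = 2915 + \frac{584}{273} = \frac{796379}{273}$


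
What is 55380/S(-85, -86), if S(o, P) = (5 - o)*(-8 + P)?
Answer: -923/141 ≈ -6.5461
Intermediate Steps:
S(o, P) = (-8 + P)*(5 - o)
55380/S(-85, -86) = 55380/(-40 + 5*(-86) + 8*(-85) - 1*(-86)*(-85)) = 55380/(-40 - 430 - 680 - 7310) = 55380/(-8460) = 55380*(-1/8460) = -923/141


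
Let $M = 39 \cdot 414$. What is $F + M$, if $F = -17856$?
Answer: $-1710$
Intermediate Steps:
$M = 16146$
$F + M = -17856 + 16146 = -1710$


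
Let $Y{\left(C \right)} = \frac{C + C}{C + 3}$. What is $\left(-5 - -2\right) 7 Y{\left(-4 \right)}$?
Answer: $-168$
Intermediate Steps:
$Y{\left(C \right)} = \frac{2 C}{3 + C}$
$\left(-5 - -2\right) 7 Y{\left(-4 \right)} = \left(-5 - -2\right) 7 \cdot 2 \left(-4\right) \frac{1}{3 - 4} = \left(-5 + 2\right) 7 \cdot 2 \left(-4\right) \frac{1}{-1} = \left(-3\right) 7 \cdot 2 \left(-4\right) \left(-1\right) = \left(-21\right) 8 = -168$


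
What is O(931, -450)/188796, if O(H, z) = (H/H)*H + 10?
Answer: 941/188796 ≈ 0.0049842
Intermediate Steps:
O(H, z) = 10 + H (O(H, z) = 1*H + 10 = H + 10 = 10 + H)
O(931, -450)/188796 = (10 + 931)/188796 = 941*(1/188796) = 941/188796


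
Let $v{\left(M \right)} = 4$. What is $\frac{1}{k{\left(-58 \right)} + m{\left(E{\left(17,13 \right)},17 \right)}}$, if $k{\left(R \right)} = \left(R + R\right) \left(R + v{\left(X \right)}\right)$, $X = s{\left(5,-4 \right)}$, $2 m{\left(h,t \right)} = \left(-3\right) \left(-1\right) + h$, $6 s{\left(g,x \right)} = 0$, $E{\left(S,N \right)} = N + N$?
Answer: $\frac{2}{12557} \approx 0.00015927$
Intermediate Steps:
$E{\left(S,N \right)} = 2 N$
$s{\left(g,x \right)} = 0$ ($s{\left(g,x \right)} = \frac{1}{6} \cdot 0 = 0$)
$m{\left(h,t \right)} = \frac{3}{2} + \frac{h}{2}$ ($m{\left(h,t \right)} = \frac{\left(-3\right) \left(-1\right) + h}{2} = \frac{3 + h}{2} = \frac{3}{2} + \frac{h}{2}$)
$X = 0$
$k{\left(R \right)} = 2 R \left(4 + R\right)$ ($k{\left(R \right)} = \left(R + R\right) \left(R + 4\right) = 2 R \left(4 + R\right)$)
$\frac{1}{k{\left(-58 \right)} + m{\left(E{\left(17,13 \right)},17 \right)}} = \frac{1}{2 \left(-58\right) \left(4 - 58\right) + \left(\frac{3}{2} + \frac{2 \cdot 13}{2}\right)} = \frac{1}{2 \left(-58\right) \left(-54\right) + \left(\frac{3}{2} + \frac{1}{2} \cdot 26\right)} = \frac{1}{6264 + \left(\frac{3}{2} + 13\right)} = \frac{1}{6264 + \frac{29}{2}} = \frac{1}{\frac{12557}{2}} = \frac{2}{12557}$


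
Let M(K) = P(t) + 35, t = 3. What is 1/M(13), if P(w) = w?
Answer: 1/38 ≈ 0.026316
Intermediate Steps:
M(K) = 38 (M(K) = 3 + 35 = 38)
1/M(13) = 1/38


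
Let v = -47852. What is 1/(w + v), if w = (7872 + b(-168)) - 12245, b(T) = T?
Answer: -1/52393 ≈ -1.9087e-5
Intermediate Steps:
w = -4541 (w = (7872 - 168) - 12245 = 7704 - 12245 = -4541)
1/(w + v) = 1/(-4541 - 47852) = 1/(-52393) = -1/52393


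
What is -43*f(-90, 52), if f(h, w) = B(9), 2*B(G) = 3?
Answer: -129/2 ≈ -64.500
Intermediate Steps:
B(G) = 3/2 (B(G) = (1/2)*3 = 3/2)
f(h, w) = 3/2
-43*f(-90, 52) = -43*3/2 = -129/2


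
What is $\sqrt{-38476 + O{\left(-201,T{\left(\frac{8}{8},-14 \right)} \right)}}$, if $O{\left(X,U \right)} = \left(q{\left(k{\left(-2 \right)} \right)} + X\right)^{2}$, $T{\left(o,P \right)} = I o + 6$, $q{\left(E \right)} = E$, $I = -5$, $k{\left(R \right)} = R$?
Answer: $\sqrt{2733} \approx 52.278$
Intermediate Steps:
$T{\left(o,P \right)} = 6 - 5 o$ ($T{\left(o,P \right)} = - 5 o + 6 = 6 - 5 o$)
$O{\left(X,U \right)} = \left(-2 + X\right)^{2}$
$\sqrt{-38476 + O{\left(-201,T{\left(\frac{8}{8},-14 \right)} \right)}} = \sqrt{-38476 + \left(-2 - 201\right)^{2}} = \sqrt{-38476 + \left(-203\right)^{2}} = \sqrt{-38476 + 41209} = \sqrt{2733}$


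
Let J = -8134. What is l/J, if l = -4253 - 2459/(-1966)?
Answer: 8358939/15991444 ≈ 0.52271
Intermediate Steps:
l = -8358939/1966 (l = -4253 - 2459*(-1/1966) = -4253 + 2459/1966 = -8358939/1966 ≈ -4251.8)
l/J = -8358939/1966/(-8134) = -8358939/1966*(-1/8134) = 8358939/15991444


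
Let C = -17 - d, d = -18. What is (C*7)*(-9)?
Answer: -63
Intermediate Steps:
C = 1 (C = -17 - 1*(-18) = -17 + 18 = 1)
(C*7)*(-9) = (1*7)*(-9) = 7*(-9) = -63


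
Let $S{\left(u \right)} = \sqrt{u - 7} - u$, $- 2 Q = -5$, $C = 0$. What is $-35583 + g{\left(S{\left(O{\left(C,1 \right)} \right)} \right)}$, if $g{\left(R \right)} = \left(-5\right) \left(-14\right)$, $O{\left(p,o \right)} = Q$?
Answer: $-35513$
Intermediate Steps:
$Q = \frac{5}{2}$ ($Q = \left(- \frac{1}{2}\right) \left(-5\right) = \frac{5}{2} \approx 2.5$)
$O{\left(p,o \right)} = \frac{5}{2}$
$S{\left(u \right)} = \sqrt{-7 + u} - u$
$g{\left(R \right)} = 70$
$-35583 + g{\left(S{\left(O{\left(C,1 \right)} \right)} \right)} = -35583 + 70 = -35513$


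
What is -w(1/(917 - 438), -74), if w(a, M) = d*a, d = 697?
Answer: -697/479 ≈ -1.4551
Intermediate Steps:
w(a, M) = 697*a
-w(1/(917 - 438), -74) = -697/(917 - 438) = -697/479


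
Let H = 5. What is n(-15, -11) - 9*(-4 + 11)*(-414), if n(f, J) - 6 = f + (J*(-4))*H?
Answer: 26293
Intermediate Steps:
n(f, J) = 6 + f - 20*J (n(f, J) = 6 + (f + (J*(-4))*5) = 6 + (f - 4*J*5) = 6 + (f - 20*J) = 6 + f - 20*J)
n(-15, -11) - 9*(-4 + 11)*(-414) = (6 - 15 - 20*(-11)) - 9*(-4 + 11)*(-414) = (6 - 15 + 220) - 9*7*(-414) = 211 - 63*(-414) = 211 + 26082 = 26293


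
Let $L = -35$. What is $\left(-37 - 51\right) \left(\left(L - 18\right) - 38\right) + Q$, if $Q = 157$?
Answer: $8165$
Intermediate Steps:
$\left(-37 - 51\right) \left(\left(L - 18\right) - 38\right) + Q = \left(-37 - 51\right) \left(\left(-35 - 18\right) - 38\right) + 157 = \left(-37 - 51\right) \left(-53 - 38\right) + 157 = \left(-88\right) \left(-91\right) + 157 = 8008 + 157 = 8165$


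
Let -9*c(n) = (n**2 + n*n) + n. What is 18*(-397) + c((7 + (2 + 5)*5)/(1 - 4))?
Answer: -7188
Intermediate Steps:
c(n) = -2*n**2/9 - n/9 (c(n) = -((n**2 + n*n) + n)/9 = -((n**2 + n**2) + n)/9 = -(2*n**2 + n)/9 = -(n + 2*n**2)/9 = -2*n**2/9 - n/9)
18*(-397) + c((7 + (2 + 5)*5)/(1 - 4)) = 18*(-397) - (7 + (2 + 5)*5)/(1 - 4)*(1 + 2*((7 + (2 + 5)*5)/(1 - 4)))/9 = -7146 - (7 + 7*5)/(-3)*(1 + 2*((7 + 7*5)/(-3)))/9 = -7146 - (7 + 35)*(-1/3)*(1 + 2*((7 + 35)*(-1/3)))/9 = -7146 - 42*(-1/3)*(1 + 2*(42*(-1/3)))/9 = -7146 - 1/9*(-14)*(1 + 2*(-14)) = -7146 - 1/9*(-14)*(1 - 28) = -7146 - 1/9*(-14)*(-27) = -7146 - 42 = -7188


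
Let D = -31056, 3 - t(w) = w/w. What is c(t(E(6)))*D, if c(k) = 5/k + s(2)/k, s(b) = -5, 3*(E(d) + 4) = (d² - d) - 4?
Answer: 0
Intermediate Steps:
E(d) = -16/3 - d/3 + d²/3 (E(d) = -4 + ((d² - d) - 4)/3 = -4 + (-4 + d² - d)/3 = -4 + (-4/3 - d/3 + d²/3) = -16/3 - d/3 + d²/3)
t(w) = 2 (t(w) = 3 - w/w = 3 - 1*1 = 3 - 1 = 2)
c(k) = 0 (c(k) = 5/k - 5/k = 0)
c(t(E(6)))*D = 0*(-31056) = 0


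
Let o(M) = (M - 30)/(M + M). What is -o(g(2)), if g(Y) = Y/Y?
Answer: 29/2 ≈ 14.500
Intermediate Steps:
g(Y) = 1
o(M) = (-30 + M)/(2*M) (o(M) = (-30 + M)/((2*M)) = (-30 + M)*(1/(2*M)) = (-30 + M)/(2*M))
-o(g(2)) = -(-30 + 1)/(2*1) = -(-29)/2 = -1*(-29/2) = 29/2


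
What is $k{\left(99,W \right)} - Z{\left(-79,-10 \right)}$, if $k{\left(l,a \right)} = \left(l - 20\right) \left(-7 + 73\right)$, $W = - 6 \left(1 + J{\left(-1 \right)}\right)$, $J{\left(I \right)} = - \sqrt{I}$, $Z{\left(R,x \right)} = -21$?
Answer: $5235$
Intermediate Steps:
$W = -6 + 6 i$ ($W = - 6 \left(1 - \sqrt{-1}\right) = - 6 \left(1 - i\right) = -6 + 6 i \approx -6.0 + 6.0 i$)
$k{\left(l,a \right)} = -1320 + 66 l$ ($k{\left(l,a \right)} = \left(-20 + l\right) 66 = -1320 + 66 l$)
$k{\left(99,W \right)} - Z{\left(-79,-10 \right)} = \left(-1320 + 66 \cdot 99\right) - -21 = \left(-1320 + 6534\right) + 21 = 5214 + 21 = 5235$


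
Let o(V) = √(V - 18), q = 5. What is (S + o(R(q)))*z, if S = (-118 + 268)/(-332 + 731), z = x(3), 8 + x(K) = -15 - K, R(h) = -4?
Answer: -1300/133 - 26*I*√22 ≈ -9.7744 - 121.95*I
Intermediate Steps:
x(K) = -23 - K (x(K) = -8 + (-15 - K) = -23 - K)
z = -26 (z = -23 - 1*3 = -23 - 3 = -26)
o(V) = √(-18 + V)
S = 50/133 (S = 150/399 = 150*(1/399) = 50/133 ≈ 0.37594)
(S + o(R(q)))*z = (50/133 + √(-18 - 4))*(-26) = (50/133 + √(-22))*(-26) = (50/133 + I*√22)*(-26) = -1300/133 - 26*I*√22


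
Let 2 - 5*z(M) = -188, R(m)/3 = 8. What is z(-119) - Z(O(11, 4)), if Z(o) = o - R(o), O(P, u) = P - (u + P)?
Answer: 66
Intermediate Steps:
R(m) = 24 (R(m) = 3*8 = 24)
z(M) = 38 (z(M) = ⅖ - ⅕*(-188) = ⅖ + 188/5 = 38)
O(P, u) = -u (O(P, u) = P - (P + u) = P + (-P - u) = -u)
Z(o) = -24 + o (Z(o) = o - 1*24 = o - 24 = -24 + o)
z(-119) - Z(O(11, 4)) = 38 - (-24 - 1*4) = 38 - (-24 - 4) = 38 - 1*(-28) = 38 + 28 = 66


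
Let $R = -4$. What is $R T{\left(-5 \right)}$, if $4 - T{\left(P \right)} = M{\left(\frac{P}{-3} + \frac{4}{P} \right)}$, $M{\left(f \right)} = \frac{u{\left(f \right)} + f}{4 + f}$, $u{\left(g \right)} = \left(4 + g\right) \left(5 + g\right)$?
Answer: $\frac{8956}{1095} \approx 8.179$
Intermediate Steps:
$M{\left(f \right)} = \frac{20 + f^{2} + 10 f}{4 + f}$ ($M{\left(f \right)} = \frac{\left(20 + f^{2} + 9 f\right) + f}{4 + f} = \frac{20 + f^{2} + 10 f}{4 + f}$)
$T{\left(P \right)} = 4 - \frac{20 + \left(\frac{4}{P} - \frac{P}{3}\right)^{2} + \frac{40}{P} - \frac{10 P}{3}}{4 + \frac{4}{P} - \frac{P}{3}}$ ($T{\left(P \right)} = 4 - \frac{20 + \left(\frac{P}{-3} + \frac{4}{P}\right)^{2} + 10 \left(\frac{P}{-3} + \frac{4}{P}\right)}{4 + \left(\frac{P}{-3} + \frac{4}{P}\right)} = 4 - \frac{20 + \left(P \left(- \frac{1}{3}\right) + \frac{4}{P}\right)^{2} + 10 \left(P \left(- \frac{1}{3}\right) + \frac{4}{P}\right)}{4 + \left(P \left(- \frac{1}{3}\right) + \frac{4}{P}\right)} = 4 - \frac{20 + \left(- \frac{P}{3} + \frac{4}{P}\right)^{2} + 10 \left(- \frac{P}{3} + \frac{4}{P}\right)}{4 - \left(- \frac{4}{P} + \frac{P}{3}\right)} = 4 - \frac{20 + \left(\frac{4}{P} - \frac{P}{3}\right)^{2} + 10 \left(\frac{4}{P} - \frac{P}{3}\right)}{4 - \left(- \frac{4}{P} + \frac{P}{3}\right)} = 4 - \frac{20 + \left(\frac{4}{P} - \frac{P}{3}\right)^{2} - \left(- \frac{40}{P} + \frac{10 P}{3}\right)}{4 + \frac{4}{P} - \frac{P}{3}} = 4 - \frac{20 + \left(\frac{4}{P} - \frac{P}{3}\right)^{2} + \frac{40}{P} - \frac{10 P}{3}}{4 + \frac{4}{P} - \frac{P}{3}}$)
$R T{\left(-5 \right)} = - 4 \frac{144 + \left(-5\right)^{4} - 18 \left(-5\right)^{3} + 12 \left(-5\right)^{2} + 216 \left(-5\right)}{3 \left(-5\right) \left(-12 + \left(-5\right)^{2} - -60\right)} = - 4 \cdot \frac{1}{3} \left(- \frac{1}{5}\right) \frac{1}{-12 + 25 + 60} \left(144 + 625 - -2250 + 12 \cdot 25 - 1080\right) = - 4 \cdot \frac{1}{3} \left(- \frac{1}{5}\right) \frac{1}{73} \left(144 + 625 + 2250 + 300 - 1080\right) = - 4 \cdot \frac{1}{3} \left(- \frac{1}{5}\right) \frac{1}{73} \cdot 2239 = \left(-4\right) \left(- \frac{2239}{1095}\right) = \frac{8956}{1095}$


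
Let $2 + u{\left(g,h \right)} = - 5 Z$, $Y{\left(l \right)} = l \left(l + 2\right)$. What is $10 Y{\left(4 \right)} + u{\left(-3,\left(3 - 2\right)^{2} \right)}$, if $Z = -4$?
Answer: $258$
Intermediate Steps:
$Y{\left(l \right)} = l \left(2 + l\right)$
$u{\left(g,h \right)} = 18$ ($u{\left(g,h \right)} = -2 - -20 = -2 + 20 = 18$)
$10 Y{\left(4 \right)} + u{\left(-3,\left(3 - 2\right)^{2} \right)} = 10 \cdot 4 \left(2 + 4\right) + 18 = 10 \cdot 4 \cdot 6 + 18 = 10 \cdot 24 + 18 = 240 + 18 = 258$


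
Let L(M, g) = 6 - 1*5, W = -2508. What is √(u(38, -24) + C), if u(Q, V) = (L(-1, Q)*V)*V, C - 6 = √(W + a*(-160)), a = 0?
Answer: √(582 + 2*I*√627) ≈ 24.147 + 1.037*I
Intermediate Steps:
L(M, g) = 1 (L(M, g) = 6 - 5 = 1)
C = 6 + 2*I*√627 (C = 6 + √(-2508 + 0*(-160)) = 6 + √(-2508 + 0) = 6 + √(-2508) = 6 + 2*I*√627 ≈ 6.0 + 50.08*I)
u(Q, V) = V² (u(Q, V) = (1*V)*V = V*V = V²)
√(u(38, -24) + C) = √((-24)² + (6 + 2*I*√627)) = √(576 + (6 + 2*I*√627)) = √(582 + 2*I*√627)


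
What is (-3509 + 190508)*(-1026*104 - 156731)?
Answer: -49262081565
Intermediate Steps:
(-3509 + 190508)*(-1026*104 - 156731) = 186999*(-106704 - 156731) = 186999*(-263435) = -49262081565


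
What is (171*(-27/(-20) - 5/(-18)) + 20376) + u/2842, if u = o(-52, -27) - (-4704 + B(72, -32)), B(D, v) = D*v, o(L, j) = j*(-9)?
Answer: 587069137/28420 ≈ 20657.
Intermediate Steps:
o(L, j) = -9*j
u = 7251 (u = -9*(-27) - (-4704 + 72*(-32)) = 243 - (-4704 - 2304) = 243 - 1*(-7008) = 243 + 7008 = 7251)
(171*(-27/(-20) - 5/(-18)) + 20376) + u/2842 = (171*(-27/(-20) - 5/(-18)) + 20376) + 7251/2842 = (171*(-27*(-1/20) - 5*(-1/18)) + 20376) + 7251*(1/2842) = (171*(27/20 + 5/18) + 20376) + 7251/2842 = (171*(293/180) + 20376) + 7251/2842 = (5567/20 + 20376) + 7251/2842 = 413087/20 + 7251/2842 = 587069137/28420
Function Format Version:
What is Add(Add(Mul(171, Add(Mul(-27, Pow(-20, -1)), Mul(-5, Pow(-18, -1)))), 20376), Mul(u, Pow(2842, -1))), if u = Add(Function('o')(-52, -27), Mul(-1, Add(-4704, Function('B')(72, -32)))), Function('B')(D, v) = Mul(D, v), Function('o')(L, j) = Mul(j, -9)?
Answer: Rational(587069137, 28420) ≈ 20657.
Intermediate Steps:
Function('o')(L, j) = Mul(-9, j)
u = 7251 (u = Add(Mul(-9, -27), Mul(-1, Add(-4704, Mul(72, -32)))) = Add(243, Mul(-1, Add(-4704, -2304))) = Add(243, Mul(-1, -7008)) = Add(243, 7008) = 7251)
Add(Add(Mul(171, Add(Mul(-27, Pow(-20, -1)), Mul(-5, Pow(-18, -1)))), 20376), Mul(u, Pow(2842, -1))) = Add(Add(Mul(171, Add(Mul(-27, Pow(-20, -1)), Mul(-5, Pow(-18, -1)))), 20376), Mul(7251, Pow(2842, -1))) = Add(Add(Mul(171, Add(Mul(-27, Rational(-1, 20)), Mul(-5, Rational(-1, 18)))), 20376), Mul(7251, Rational(1, 2842))) = Add(Add(Mul(171, Add(Rational(27, 20), Rational(5, 18))), 20376), Rational(7251, 2842)) = Add(Add(Mul(171, Rational(293, 180)), 20376), Rational(7251, 2842)) = Add(Add(Rational(5567, 20), 20376), Rational(7251, 2842)) = Add(Rational(413087, 20), Rational(7251, 2842)) = Rational(587069137, 28420)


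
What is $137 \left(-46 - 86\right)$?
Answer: $-18084$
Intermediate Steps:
$137 \left(-46 - 86\right) = 137 \left(-132\right) = -18084$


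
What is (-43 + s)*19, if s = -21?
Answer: -1216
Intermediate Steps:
(-43 + s)*19 = (-43 - 21)*19 = -64*19 = -1216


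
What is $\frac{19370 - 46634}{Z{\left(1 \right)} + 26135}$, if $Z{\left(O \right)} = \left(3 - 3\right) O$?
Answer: $- \frac{27264}{26135} \approx -1.0432$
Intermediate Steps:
$Z{\left(O \right)} = 0$ ($Z{\left(O \right)} = 0 O = 0$)
$\frac{19370 - 46634}{Z{\left(1 \right)} + 26135} = \frac{19370 - 46634}{0 + 26135} = - \frac{27264}{26135}$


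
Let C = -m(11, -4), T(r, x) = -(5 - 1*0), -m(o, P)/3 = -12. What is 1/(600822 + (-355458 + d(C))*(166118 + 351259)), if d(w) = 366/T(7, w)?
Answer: -5/919715324202 ≈ -5.4365e-12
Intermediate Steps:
m(o, P) = 36 (m(o, P) = -3*(-12) = 36)
T(r, x) = -5 (T(r, x) = -(5 + 0) = -1*5 = -5)
C = -36 (C = -1*36 = -36)
d(w) = -366/5 (d(w) = 366/(-5) = 366*(-1/5) = -366/5)
1/(600822 + (-355458 + d(C))*(166118 + 351259)) = 1/(600822 + (-355458 - 366/5)*(166118 + 351259)) = 1/(600822 - 1777656/5*517377) = 1/(600822 - 919718328312/5) = 1/(-919715324202/5) = -5/919715324202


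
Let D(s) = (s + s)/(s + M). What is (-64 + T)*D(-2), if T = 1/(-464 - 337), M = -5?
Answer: -205060/5607 ≈ -36.572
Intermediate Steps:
D(s) = 2*s/(-5 + s) (D(s) = (s + s)/(s - 5) = (2*s)/(-5 + s) = 2*s/(-5 + s))
T = -1/801 (T = 1/(-801) = -1/801 ≈ -0.0012484)
(-64 + T)*D(-2) = (-64 - 1/801)*(2*(-2)/(-5 - 2)) = -102530*(-2)/(801*(-7)) = -102530*(-2)*(-1)/(801*7) = -51265/801*4/7 = -205060/5607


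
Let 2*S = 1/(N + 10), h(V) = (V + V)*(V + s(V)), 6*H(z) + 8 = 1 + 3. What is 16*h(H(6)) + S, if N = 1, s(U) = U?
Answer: 5641/198 ≈ 28.490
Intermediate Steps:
H(z) = -⅔ (H(z) = -4/3 + (1 + 3)/6 = -4/3 + (⅙)*4 = -4/3 + ⅔ = -⅔)
h(V) = 4*V² (h(V) = (V + V)*(V + V) = (2*V)*(2*V) = 4*V²)
S = 1/22 (S = 1/(2*(1 + 10)) = (½)/11 = (½)*(1/11) = 1/22 ≈ 0.045455)
16*h(H(6)) + S = 16*(4*(-⅔)²) + 1/22 = 16*(4*(4/9)) + 1/22 = 16*(16/9) + 1/22 = 256/9 + 1/22 = 5641/198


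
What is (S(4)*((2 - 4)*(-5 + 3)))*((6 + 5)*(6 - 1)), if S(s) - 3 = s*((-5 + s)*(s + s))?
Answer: -6380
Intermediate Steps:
S(s) = 3 + 2*s**2*(-5 + s) (S(s) = 3 + s*((-5 + s)*(s + s)) = 3 + s*((-5 + s)*(2*s)) = 3 + s*(2*s*(-5 + s)) = 3 + 2*s**2*(-5 + s))
(S(4)*((2 - 4)*(-5 + 3)))*((6 + 5)*(6 - 1)) = ((3 - 10*4**2 + 2*4**3)*((2 - 4)*(-5 + 3)))*((6 + 5)*(6 - 1)) = ((3 - 10*16 + 2*64)*(-2*(-2)))*(11*5) = ((3 - 160 + 128)*4)*55 = -29*4*55 = -116*55 = -6380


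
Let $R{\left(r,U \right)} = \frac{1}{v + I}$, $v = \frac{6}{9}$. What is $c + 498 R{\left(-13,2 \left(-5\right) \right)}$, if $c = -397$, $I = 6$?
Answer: $- \frac{3223}{10} \approx -322.3$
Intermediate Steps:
$v = \frac{2}{3}$ ($v = 6 \cdot \frac{1}{9} = \frac{2}{3} \approx 0.66667$)
$R{\left(r,U \right)} = \frac{3}{20}$ ($R{\left(r,U \right)} = \frac{1}{\frac{2}{3} + 6} = \frac{1}{\frac{20}{3}} = \frac{3}{20}$)
$c + 498 R{\left(-13,2 \left(-5\right) \right)} = -397 + 498 \cdot \frac{3}{20} = -397 + \frac{747}{10} = - \frac{3223}{10}$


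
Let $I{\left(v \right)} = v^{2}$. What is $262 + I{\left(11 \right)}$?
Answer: $383$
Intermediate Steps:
$262 + I{\left(11 \right)} = 262 + 11^{2} = 262 + 121 = 383$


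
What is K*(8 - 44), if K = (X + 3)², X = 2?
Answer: -900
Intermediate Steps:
K = 25 (K = (2 + 3)² = 5² = 25)
K*(8 - 44) = 25*(8 - 44) = 25*(-36) = -900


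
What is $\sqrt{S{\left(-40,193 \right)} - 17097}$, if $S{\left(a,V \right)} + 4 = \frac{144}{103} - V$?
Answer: $\frac{i \sqrt{183457214}}{103} \approx 131.5 i$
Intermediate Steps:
$S{\left(a,V \right)} = - \frac{268}{103} - V$ ($S{\left(a,V \right)} = -4 - \left(- \frac{144}{103} + V\right) = - \frac{268}{103} - V$)
$\sqrt{S{\left(-40,193 \right)} - 17097} = \sqrt{\left(- \frac{268}{103} - 193\right) - 17097} = \sqrt{- \frac{20147}{103} - 17097} = \sqrt{- \frac{1781138}{103}} = \frac{i \sqrt{183457214}}{103}$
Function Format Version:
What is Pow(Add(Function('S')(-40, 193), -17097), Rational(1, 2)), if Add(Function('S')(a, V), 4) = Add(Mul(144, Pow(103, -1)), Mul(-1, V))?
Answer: Mul(Rational(1, 103), I, Pow(183457214, Rational(1, 2))) ≈ Mul(131.50, I)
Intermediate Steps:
Function('S')(a, V) = Add(Rational(-268, 103), Mul(-1, V)) (Function('S')(a, V) = Add(-4, Add(Mul(144, Pow(103, -1)), Mul(-1, V))) = Add(-4, Add(Mul(144, Rational(1, 103)), Mul(-1, V))) = Add(-4, Add(Rational(144, 103), Mul(-1, V))) = Add(Rational(-268, 103), Mul(-1, V)))
Pow(Add(Function('S')(-40, 193), -17097), Rational(1, 2)) = Pow(Add(Add(Rational(-268, 103), Mul(-1, 193)), -17097), Rational(1, 2)) = Pow(Add(Add(Rational(-268, 103), -193), -17097), Rational(1, 2)) = Pow(Add(Rational(-20147, 103), -17097), Rational(1, 2)) = Pow(Rational(-1781138, 103), Rational(1, 2)) = Mul(Rational(1, 103), I, Pow(183457214, Rational(1, 2)))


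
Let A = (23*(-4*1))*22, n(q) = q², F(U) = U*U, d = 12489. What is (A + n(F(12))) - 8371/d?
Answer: 233685797/12489 ≈ 18711.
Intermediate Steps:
F(U) = U²
A = -2024 (A = (23*(-4))*22 = -92*22 = -2024)
(A + n(F(12))) - 8371/d = (-2024 + (12²)²) - 8371/12489 = (-2024 + 144²) - 8371*1/12489 = (-2024 + 20736) - 8371/12489 = 18712 - 8371/12489 = 233685797/12489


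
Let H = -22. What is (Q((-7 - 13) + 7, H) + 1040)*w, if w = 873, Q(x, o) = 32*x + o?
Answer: 525546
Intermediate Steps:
Q(x, o) = o + 32*x
(Q((-7 - 13) + 7, H) + 1040)*w = ((-22 + 32*((-7 - 13) + 7)) + 1040)*873 = ((-22 + 32*(-20 + 7)) + 1040)*873 = ((-22 + 32*(-13)) + 1040)*873 = ((-22 - 416) + 1040)*873 = (-438 + 1040)*873 = 602*873 = 525546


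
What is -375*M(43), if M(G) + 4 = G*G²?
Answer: -29813625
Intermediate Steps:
M(G) = -4 + G³ (M(G) = -4 + G*G² = -4 + G³)
-375*M(43) = -375*(-4 + 43³) = -375*(-4 + 79507) = -375*79503 = -29813625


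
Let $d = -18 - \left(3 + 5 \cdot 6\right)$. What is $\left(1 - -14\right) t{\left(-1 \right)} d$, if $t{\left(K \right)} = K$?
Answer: $765$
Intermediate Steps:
$d = -51$ ($d = -18 - \left(3 + 30\right) = -18 - 33 = -51$)
$\left(1 - -14\right) t{\left(-1 \right)} d = \left(1 - -14\right) \left(-1\right) \left(-51\right) = \left(1 + 14\right) \left(-1\right) \left(-51\right) = 15 \left(-1\right) \left(-51\right) = \left(-15\right) \left(-51\right) = 765$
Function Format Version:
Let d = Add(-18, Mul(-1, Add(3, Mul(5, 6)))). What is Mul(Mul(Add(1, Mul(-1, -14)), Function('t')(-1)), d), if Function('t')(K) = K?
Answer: 765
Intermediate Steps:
d = -51 (d = Add(-18, Mul(-1, Add(3, 30))) = Add(-18, Mul(-1, 33)) = Add(-18, -33) = -51)
Mul(Mul(Add(1, Mul(-1, -14)), Function('t')(-1)), d) = Mul(Mul(Add(1, Mul(-1, -14)), -1), -51) = Mul(Mul(Add(1, 14), -1), -51) = Mul(Mul(15, -1), -51) = Mul(-15, -51) = 765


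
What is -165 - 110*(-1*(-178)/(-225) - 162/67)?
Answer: 566797/3015 ≈ 187.99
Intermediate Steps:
-165 - 110*(-1*(-178)/(-225) - 162/67) = -165 - 110*(178*(-1/225) - 162*1/67) = -165 - 110*(-178/225 - 162/67) = -165 - 110*(-48376/15075) = -165 + 1064272/3015 = 566797/3015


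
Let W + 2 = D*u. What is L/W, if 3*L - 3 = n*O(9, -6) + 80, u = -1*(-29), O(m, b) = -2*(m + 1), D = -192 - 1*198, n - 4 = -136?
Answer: -389/4848 ≈ -0.080239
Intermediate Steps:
n = -132 (n = 4 - 136 = -132)
D = -390 (D = -192 - 198 = -390)
O(m, b) = -2 - 2*m (O(m, b) = -2*(1 + m) = -2 - 2*m)
u = 29
L = 2723/3 (L = 1 + (-132*(-2 - 2*9) + 80)/3 = 1 + (-132*(-2 - 18) + 80)/3 = 1 + (-132*(-20) + 80)/3 = 1 + (2640 + 80)/3 = 1 + (⅓)*2720 = 1 + 2720/3 = 2723/3 ≈ 907.67)
W = -11312 (W = -2 - 390*29 = -2 - 11310 = -11312)
L/W = (2723/3)/(-11312) = (2723/3)*(-1/11312) = -389/4848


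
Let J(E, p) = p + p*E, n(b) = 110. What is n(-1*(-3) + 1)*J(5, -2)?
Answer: -1320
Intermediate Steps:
J(E, p) = p + E*p
n(-1*(-3) + 1)*J(5, -2) = 110*(-2*(1 + 5)) = 110*(-2*6) = 110*(-12) = -1320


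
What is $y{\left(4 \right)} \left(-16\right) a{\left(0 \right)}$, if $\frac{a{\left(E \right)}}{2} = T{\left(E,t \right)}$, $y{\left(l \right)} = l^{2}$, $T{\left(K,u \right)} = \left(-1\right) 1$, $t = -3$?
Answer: $512$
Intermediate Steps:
$T{\left(K,u \right)} = -1$
$a{\left(E \right)} = -2$ ($a{\left(E \right)} = 2 \left(-1\right) = -2$)
$y{\left(4 \right)} \left(-16\right) a{\left(0 \right)} = 4^{2} \left(-16\right) \left(-2\right) = 16 \left(-16\right) \left(-2\right) = \left(-256\right) \left(-2\right) = 512$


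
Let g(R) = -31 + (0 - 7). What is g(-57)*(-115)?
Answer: 4370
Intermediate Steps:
g(R) = -38 (g(R) = -31 - 7 = -38)
g(-57)*(-115) = -38*(-115) = 4370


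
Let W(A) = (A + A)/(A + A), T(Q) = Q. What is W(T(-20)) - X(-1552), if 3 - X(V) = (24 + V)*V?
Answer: 2371454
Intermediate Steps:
X(V) = 3 - V*(24 + V) (X(V) = 3 - (24 + V)*V = 3 - V*(24 + V))
W(A) = 1 (W(A) = (2*A)/((2*A)) = (2*A)*(1/(2*A)) = 1)
W(T(-20)) - X(-1552) = 1 - (3 - 1*(-1552)**2 - 24*(-1552)) = 1 - (3 - 1*2408704 + 37248) = 1 - (3 - 2408704 + 37248) = 1 - 1*(-2371453) = 1 + 2371453 = 2371454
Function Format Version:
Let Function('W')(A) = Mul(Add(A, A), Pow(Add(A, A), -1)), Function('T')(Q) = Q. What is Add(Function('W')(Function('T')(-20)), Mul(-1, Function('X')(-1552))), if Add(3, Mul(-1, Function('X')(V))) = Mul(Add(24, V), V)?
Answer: 2371454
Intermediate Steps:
Function('X')(V) = Add(3, Mul(-1, V, Add(24, V))) (Function('X')(V) = Add(3, Mul(-1, Mul(Add(24, V), V))) = Add(3, Mul(-1, Mul(V, Add(24, V)))) = Add(3, Mul(-1, V, Add(24, V))))
Function('W')(A) = 1 (Function('W')(A) = Mul(Mul(2, A), Pow(Mul(2, A), -1)) = Mul(Mul(2, A), Mul(Rational(1, 2), Pow(A, -1))) = 1)
Add(Function('W')(Function('T')(-20)), Mul(-1, Function('X')(-1552))) = Add(1, Mul(-1, Add(3, Mul(-1, Pow(-1552, 2)), Mul(-24, -1552)))) = Add(1, Mul(-1, Add(3, Mul(-1, 2408704), 37248))) = Add(1, Mul(-1, Add(3, -2408704, 37248))) = Add(1, Mul(-1, -2371453)) = Add(1, 2371453) = 2371454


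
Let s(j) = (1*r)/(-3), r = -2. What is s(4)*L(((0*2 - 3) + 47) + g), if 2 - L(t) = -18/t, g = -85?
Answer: 128/123 ≈ 1.0406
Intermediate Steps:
L(t) = 2 + 18/t (L(t) = 2 - (-18)/t = 2 + 18/t)
s(j) = ⅔ (s(j) = (1*(-2))/(-3) = -2*(-⅓) = ⅔)
s(4)*L(((0*2 - 3) + 47) + g) = 2*(2 + 18/(((0*2 - 3) + 47) - 85))/3 = 2*(2 + 18/(((0 - 3) + 47) - 85))/3 = 2*(2 + 18/((-3 + 47) - 85))/3 = 2*(2 + 18/(44 - 85))/3 = 2*(2 + 18/(-41))/3 = 2*(2 + 18*(-1/41))/3 = 2*(2 - 18/41)/3 = (⅔)*(64/41) = 128/123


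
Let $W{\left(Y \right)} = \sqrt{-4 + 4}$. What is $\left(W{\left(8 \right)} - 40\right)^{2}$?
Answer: $1600$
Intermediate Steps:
$W{\left(Y \right)} = 0$ ($W{\left(Y \right)} = \sqrt{0} = 0$)
$\left(W{\left(8 \right)} - 40\right)^{2} = \left(0 - 40\right)^{2} = \left(-40\right)^{2} = 1600$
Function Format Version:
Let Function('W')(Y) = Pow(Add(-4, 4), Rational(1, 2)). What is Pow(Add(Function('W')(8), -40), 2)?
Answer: 1600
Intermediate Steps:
Function('W')(Y) = 0 (Function('W')(Y) = Pow(0, Rational(1, 2)) = 0)
Pow(Add(Function('W')(8), -40), 2) = Pow(Add(0, -40), 2) = Pow(-40, 2) = 1600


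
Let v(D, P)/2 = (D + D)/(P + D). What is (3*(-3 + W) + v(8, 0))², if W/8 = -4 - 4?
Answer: 38809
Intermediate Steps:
W = -64 (W = 8*(-4 - 4) = 8*(-8) = -64)
v(D, P) = 4*D/(D + P) (v(D, P) = 2*((D + D)/(P + D)) = 2*((2*D)/(D + P)) = 2*(2*D/(D + P)) = 4*D/(D + P))
(3*(-3 + W) + v(8, 0))² = (3*(-3 - 64) + 4*8/(8 + 0))² = (3*(-67) + 4*8/8)² = (-201 + 4*8*(⅛))² = (-201 + 4)² = (-197)² = 38809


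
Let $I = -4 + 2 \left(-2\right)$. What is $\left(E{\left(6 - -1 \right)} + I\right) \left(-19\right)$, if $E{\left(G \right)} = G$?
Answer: $19$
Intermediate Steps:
$I = -8$ ($I = -4 - 4 = -8$)
$\left(E{\left(6 - -1 \right)} + I\right) \left(-19\right) = \left(\left(6 - -1\right) - 8\right) \left(-19\right) = \left(\left(6 + 1\right) - 8\right) \left(-19\right) = \left(7 - 8\right) \left(-19\right) = \left(-1\right) \left(-19\right) = 19$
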